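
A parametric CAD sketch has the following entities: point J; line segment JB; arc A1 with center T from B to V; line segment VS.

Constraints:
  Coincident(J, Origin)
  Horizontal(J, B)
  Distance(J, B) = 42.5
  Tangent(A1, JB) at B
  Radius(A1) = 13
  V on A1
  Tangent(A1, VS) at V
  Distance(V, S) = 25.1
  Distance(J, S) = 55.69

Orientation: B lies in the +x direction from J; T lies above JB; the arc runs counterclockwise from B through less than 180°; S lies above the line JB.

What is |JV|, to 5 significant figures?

56.840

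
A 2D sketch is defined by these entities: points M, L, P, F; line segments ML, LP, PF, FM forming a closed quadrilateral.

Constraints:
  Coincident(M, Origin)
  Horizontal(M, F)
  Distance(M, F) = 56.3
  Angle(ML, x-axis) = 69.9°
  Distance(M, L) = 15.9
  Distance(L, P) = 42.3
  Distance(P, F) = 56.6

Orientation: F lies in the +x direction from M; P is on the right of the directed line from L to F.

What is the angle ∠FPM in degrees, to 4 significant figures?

74.96°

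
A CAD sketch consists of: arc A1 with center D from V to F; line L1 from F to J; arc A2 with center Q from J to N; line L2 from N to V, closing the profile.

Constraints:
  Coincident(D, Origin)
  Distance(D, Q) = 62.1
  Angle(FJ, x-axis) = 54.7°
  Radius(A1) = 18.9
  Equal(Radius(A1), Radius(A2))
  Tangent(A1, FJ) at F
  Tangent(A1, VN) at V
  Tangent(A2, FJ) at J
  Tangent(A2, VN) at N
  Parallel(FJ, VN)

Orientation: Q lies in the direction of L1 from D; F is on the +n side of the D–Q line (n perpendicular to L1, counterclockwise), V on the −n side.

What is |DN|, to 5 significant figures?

64.912

Tangency of A1 to both parallel lines with radius 18.9 puts F and V at D ± 18.9·n: F = (-15.425, 10.922), V = (15.425, -10.922). Equal radii place J and N the same way about Q: J = Q + 18.9·n = (20.460, 61.604), N = Q − 18.9·n = (51.310, 39.761). Then |DN| = |N − D| = 64.912.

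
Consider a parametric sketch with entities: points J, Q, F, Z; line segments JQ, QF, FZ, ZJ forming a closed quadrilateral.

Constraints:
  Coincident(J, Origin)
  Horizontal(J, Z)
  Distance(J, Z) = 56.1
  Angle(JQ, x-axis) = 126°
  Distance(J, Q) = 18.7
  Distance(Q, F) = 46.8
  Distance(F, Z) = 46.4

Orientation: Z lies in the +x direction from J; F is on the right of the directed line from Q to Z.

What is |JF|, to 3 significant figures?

28.1

Checks: |QF| = 46.80 ✓; |FZ| = 46.40 ✓.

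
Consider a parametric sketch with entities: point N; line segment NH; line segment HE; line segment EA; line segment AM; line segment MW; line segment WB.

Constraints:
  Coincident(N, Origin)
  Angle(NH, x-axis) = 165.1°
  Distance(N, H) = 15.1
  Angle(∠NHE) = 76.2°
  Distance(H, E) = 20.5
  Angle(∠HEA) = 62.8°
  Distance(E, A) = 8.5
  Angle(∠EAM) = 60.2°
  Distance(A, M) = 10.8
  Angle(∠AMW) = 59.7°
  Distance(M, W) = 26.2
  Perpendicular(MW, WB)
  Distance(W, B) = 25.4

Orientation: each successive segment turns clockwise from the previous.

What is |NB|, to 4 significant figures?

35.41

∠AMW = 59.7° gives MW at 64.00° from the x-axis; with |MW| = 26.2, W = (0.7335, 37.56). MW is perpendicular to WB, so WB runs at -26.00°; with |WB| = 25.4, B = (23.56, 26.43). Then |NB| = |B − N| = 35.41.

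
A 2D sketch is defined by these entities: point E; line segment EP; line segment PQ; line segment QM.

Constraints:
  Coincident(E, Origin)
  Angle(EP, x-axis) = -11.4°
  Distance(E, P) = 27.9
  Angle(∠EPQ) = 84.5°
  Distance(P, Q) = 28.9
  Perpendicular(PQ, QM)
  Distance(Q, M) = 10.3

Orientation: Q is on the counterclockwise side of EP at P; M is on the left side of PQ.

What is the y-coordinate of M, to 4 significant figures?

24.29

E is at the origin; EP runs at -11.4° with length 27.9, so P = 27.9·(cos -11.4°, sin -11.4°) = (27.35, -5.515). ∠EPQ = 84.5°, so PQ runs at -11.4° + (180° − 84.5°) = 84.10° from the x-axis; with |PQ| = 28.9, Q = P + 28.9·(cos 84.10°, sin 84.10°) = (30.32, 23.23). The perpendicularity gives QM at right angles to PQ; with |QM| = 10.3 on the left of PQ, M = Q + 10.3·(-0.9947, 0.1028) = (20.07, 24.29). So M.y = 24.29.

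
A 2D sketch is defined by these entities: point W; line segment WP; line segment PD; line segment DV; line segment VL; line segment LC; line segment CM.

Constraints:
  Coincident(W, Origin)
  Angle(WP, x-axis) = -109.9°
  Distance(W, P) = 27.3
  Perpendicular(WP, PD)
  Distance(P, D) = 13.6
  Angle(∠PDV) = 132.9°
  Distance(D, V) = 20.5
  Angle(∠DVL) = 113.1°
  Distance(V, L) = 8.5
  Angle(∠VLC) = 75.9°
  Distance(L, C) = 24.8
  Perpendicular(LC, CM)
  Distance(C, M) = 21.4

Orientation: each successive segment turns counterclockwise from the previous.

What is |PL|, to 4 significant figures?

33.16

∠PDV = 132.9° gives DV at 27.20° from the x-axis; with |DV| = 20.5, V = (21.73, -20.93). ∠DVL = 113.1° gives VL at 94.10° from the x-axis; with |VL| = 8.5, L = (21.12, -12.45). Then |PL| = |L − P| = 33.16.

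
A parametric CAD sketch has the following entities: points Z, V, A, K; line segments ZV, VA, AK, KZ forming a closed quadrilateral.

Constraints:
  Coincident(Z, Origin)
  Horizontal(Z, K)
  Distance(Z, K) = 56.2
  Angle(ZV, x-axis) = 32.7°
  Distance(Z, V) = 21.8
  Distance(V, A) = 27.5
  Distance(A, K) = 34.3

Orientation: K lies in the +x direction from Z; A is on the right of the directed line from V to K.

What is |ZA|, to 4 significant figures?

29.31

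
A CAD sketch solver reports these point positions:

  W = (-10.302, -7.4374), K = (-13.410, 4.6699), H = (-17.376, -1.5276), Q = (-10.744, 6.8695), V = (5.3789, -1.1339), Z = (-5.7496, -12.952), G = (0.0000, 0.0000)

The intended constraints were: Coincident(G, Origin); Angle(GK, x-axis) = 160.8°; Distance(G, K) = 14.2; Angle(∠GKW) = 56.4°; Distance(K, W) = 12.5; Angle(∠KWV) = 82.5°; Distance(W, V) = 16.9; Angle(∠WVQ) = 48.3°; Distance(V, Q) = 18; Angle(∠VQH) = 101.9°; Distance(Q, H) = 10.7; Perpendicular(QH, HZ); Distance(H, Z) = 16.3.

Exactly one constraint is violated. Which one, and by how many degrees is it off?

Perpendicular(QH, HZ) — off by 6.20°.

G = (0.00, 0.00) ✓; GK at 160.8° ✓; |GK| = 14.20 ✓; ∠GKW = 56.40° ✓; |KW| = 12.50 ✓; ∠KWV = 82.50° ✓; |WV| = 16.90 ✓; ∠WVQ = 48.30° ✓; |VQ| = 18.00 ✓; ∠VQH = 101.9° ✓; |QH| = 10.70 ✓; ∠(QH, HZ) = 83.80° ✗; |HZ| = 16.30 ✓.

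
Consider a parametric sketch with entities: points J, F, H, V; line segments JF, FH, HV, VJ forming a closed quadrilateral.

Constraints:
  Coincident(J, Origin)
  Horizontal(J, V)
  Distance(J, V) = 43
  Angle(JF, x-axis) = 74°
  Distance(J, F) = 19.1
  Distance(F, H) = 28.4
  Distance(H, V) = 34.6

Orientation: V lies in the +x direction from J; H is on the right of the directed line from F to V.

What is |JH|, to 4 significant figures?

13.76

Checks: J.y = 0.00, V.y = 0.00 ✓; |FH| = 28.40 ✓; |HV| = 34.60 ✓.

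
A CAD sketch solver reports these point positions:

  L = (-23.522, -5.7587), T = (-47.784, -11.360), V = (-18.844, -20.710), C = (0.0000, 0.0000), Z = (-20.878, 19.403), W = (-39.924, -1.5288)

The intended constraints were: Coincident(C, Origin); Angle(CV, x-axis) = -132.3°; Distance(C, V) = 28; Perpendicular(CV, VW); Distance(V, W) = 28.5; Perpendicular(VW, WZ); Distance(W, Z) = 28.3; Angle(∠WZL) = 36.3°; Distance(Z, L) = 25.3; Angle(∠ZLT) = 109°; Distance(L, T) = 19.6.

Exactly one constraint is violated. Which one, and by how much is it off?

Distance(L, T) = 19.6 — off by 5.30.

C = (0.00, 0.00) ✓; CV at -132.3° ✓; |CV| = 28.00 ✓; ∠(CV, VW) = 90.00° ✓; |VW| = 28.50 ✓; ∠(VW, WZ) = 90.00° ✓; |WZ| = 28.30 ✓; ∠WZL = 36.30° ✓; |ZL| = 25.30 ✓; ∠ZLT = 109.0° ✓; |LT| = 24.90 ✗.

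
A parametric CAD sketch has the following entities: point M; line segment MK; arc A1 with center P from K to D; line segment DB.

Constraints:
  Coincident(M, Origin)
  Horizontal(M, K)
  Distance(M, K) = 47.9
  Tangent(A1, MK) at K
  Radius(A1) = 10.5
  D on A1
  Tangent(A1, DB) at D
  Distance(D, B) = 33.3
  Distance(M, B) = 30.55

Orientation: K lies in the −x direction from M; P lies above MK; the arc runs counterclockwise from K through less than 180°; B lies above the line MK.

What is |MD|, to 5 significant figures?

40.793

Checks: |MK| = 47.90 ✓; |PD| = 10.50 ✓; ∠(PD, DB) = 90.00° ✓; |DB| = 33.30 ✓; |MB| = 30.55 ✓.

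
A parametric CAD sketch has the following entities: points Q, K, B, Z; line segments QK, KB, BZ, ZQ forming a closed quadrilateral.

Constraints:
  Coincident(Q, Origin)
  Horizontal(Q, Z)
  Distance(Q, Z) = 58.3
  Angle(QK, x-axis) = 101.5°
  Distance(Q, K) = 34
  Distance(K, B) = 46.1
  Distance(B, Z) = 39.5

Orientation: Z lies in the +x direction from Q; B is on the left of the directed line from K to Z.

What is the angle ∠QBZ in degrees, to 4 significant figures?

77.36°

Checks: |KB| = 46.10 ✓; |BZ| = 39.50 ✓.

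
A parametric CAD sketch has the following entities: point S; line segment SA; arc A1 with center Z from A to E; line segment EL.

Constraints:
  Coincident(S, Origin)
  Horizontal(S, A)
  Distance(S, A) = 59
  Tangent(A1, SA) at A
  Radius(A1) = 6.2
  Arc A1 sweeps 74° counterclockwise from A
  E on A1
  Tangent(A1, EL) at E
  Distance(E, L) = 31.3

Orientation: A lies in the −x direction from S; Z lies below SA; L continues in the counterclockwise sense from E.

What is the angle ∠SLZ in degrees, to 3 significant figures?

37.6°

On A1, A sits at bearing 90° from Z; a 74° counterclockwise sweep puts E at bearing 164°, so E = Z + 6.2·(cos 164°, sin 164°) = (-65.0, -4.49). Since A1 is tangent to EL there, ZE ⟂ EL, so EL runs along (−sin 164°, cos 164°); with |EL| = 31.3, L = (-73.6, -34.6). Then cos ∠SLZ = LS·LZ / (|LS||LZ|), giving 37.6°.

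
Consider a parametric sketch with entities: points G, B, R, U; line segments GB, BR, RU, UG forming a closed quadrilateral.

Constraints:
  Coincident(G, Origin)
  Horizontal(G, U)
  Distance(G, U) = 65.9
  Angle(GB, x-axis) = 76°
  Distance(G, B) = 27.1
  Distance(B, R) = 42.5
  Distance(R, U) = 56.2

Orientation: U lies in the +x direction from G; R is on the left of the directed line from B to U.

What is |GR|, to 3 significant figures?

65.4

Checks: |BR| = 42.50 ✓; |RU| = 56.20 ✓.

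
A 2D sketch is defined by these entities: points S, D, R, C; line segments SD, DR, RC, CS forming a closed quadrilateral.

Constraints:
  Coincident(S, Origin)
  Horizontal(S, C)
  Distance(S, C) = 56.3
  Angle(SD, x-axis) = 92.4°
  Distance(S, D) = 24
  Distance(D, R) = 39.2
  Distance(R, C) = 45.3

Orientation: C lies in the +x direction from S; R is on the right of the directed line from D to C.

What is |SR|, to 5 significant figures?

18.046

S is at the origin; S and C share the same y with |SC| = 56.3 and C in +x, so C = (56.3, 0). SD runs at 92.4° with |SD| = 24.0, so D = (-1.0050, 23.979). R is determined by |DR| = 39.2 and |RC| = 45.3 together: it lies at the intersection of circle(D, 39.2) and circle(C, 45.3). With |DC| = 62.120, the foot of the radical line on DC is 26.911 from D and the perpendicular offset is √(39.2² − 26.911²) = 28.503. Taking the right-of-DC solution: R = (12.818, -12.703).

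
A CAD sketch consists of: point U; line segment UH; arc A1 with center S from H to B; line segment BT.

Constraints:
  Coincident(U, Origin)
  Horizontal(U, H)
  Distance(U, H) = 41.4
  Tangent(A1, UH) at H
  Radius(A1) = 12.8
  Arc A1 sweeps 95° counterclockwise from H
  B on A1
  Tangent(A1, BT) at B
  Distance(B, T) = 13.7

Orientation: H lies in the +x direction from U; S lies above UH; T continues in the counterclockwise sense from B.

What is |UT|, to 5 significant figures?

59.701

U is at the origin; UH is horizontal with |UH| = 41.4 and H on the +x side, so H = (41.400, 0.0000). A1 meets UH tangentially, so SH is at right angles to UH, so S = H + (0, 12.8) = (41.400, 12.800). On A1, H sits at bearing -90° from S; a 95° counterclockwise sweep puts B at bearing 5°, so B = S + 12.8·(cos 5°, sin 5°) = (54.151, 13.916). The tangent condition forces SB to be normal to BT, so BT runs along (−sin 5°, cos 5°); with |BT| = 13.7, T = (52.957, 27.563). Then |UT| = |T − U| = 59.701.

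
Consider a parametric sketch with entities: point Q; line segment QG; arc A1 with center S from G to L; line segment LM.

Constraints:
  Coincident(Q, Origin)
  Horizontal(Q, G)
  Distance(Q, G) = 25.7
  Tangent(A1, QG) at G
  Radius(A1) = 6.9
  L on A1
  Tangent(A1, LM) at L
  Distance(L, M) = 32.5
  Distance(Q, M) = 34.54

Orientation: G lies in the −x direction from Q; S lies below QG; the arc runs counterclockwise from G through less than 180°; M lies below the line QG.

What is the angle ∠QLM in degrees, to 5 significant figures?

64.041°

Q is at the origin; Q and G share the same y with |QG| = 25.7 and G on the −x side, so G = (-25.700, 0.0000). A1 meets QG tangentially, so SG is at right angles to QG, so S = G + (0, -6.9) = (-25.700, -6.9000). Since SL ⟂ LM (tangency), |SM| = √(6.9² + 32.5²) = 33.224 regardless of where L sits on A1. So M lies on both circle(Q, 34.54) and circle(S, 33.224); the below-QG intersection is M = (-6.3978, -33.942). L is the foot of the tangent from M: L = (-30.361, -11.988).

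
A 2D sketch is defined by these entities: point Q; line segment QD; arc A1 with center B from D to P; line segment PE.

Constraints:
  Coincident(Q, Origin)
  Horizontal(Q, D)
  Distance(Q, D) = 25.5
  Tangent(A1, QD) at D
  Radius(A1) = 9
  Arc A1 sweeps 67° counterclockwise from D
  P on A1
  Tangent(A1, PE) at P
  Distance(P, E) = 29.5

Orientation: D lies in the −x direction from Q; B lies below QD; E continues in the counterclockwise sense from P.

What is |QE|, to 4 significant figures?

55.84

Q is at the origin; Q and D share the same y with |QD| = 25.5 and D on the −x side, so D = (-25.50, 0.000). Since A1 is tangent to QD there, BD ⟂ QD, so B = D + (0, -9) = (-25.50, -9.000). On A1, D sits at bearing 90° from B; a 67° counterclockwise sweep puts P at bearing 157°, so P = B + 9.0·(cos 157°, sin 157°) = (-33.78, -5.483). The tangent condition forces BP to be normal to PE, so PE runs along (−sin 157°, cos 157°); with |PE| = 29.5, E = (-45.31, -32.64). Then |QE| = |E − Q| = 55.84.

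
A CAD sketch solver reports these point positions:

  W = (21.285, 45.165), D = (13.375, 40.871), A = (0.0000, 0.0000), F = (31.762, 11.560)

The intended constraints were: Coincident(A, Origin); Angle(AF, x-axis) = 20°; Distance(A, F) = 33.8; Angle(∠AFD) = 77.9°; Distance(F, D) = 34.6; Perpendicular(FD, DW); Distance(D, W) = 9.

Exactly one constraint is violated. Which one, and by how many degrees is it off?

Perpendicular(FD, DW) — off by 3.60°.

A = (0.00, 0.00) ✓; AF at 20.00° ✓; |AF| = 33.80 ✓; ∠AFD = 77.90° ✓; |FD| = 34.60 ✓; ∠(FD, DW) = 93.60° ✗; |DW| = 9.000 ✓.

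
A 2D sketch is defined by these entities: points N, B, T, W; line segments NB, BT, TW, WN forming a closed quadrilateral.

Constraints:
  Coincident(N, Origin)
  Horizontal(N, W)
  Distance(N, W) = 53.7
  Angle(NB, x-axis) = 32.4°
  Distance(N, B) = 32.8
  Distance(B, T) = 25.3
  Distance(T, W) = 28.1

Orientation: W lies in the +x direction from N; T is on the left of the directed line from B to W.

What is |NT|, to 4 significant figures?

57.95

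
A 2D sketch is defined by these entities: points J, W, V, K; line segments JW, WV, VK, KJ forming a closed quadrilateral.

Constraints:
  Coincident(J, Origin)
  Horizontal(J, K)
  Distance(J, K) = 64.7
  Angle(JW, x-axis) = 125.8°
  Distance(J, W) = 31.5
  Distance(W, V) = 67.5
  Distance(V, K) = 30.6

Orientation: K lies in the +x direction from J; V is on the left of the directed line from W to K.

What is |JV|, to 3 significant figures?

55.7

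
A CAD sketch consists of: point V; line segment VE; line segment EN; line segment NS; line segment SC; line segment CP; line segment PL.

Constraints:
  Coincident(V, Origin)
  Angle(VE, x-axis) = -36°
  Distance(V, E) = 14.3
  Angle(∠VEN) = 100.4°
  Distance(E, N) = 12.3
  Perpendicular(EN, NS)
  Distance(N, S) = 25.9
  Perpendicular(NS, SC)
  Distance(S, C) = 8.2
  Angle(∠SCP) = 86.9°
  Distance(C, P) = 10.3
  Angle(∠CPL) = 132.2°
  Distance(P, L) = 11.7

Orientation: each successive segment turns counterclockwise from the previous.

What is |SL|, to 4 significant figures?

17.72

∠SCP = 86.9° gives CP at -43.30° from the x-axis; with |CP| = 10.3, P = (4.173, 6.114). ∠CPL = 132.2° gives PL at 4.500° from the x-axis; with |PL| = 11.7, L = (15.84, 7.032). Then |SL| = |L − S| = 17.72.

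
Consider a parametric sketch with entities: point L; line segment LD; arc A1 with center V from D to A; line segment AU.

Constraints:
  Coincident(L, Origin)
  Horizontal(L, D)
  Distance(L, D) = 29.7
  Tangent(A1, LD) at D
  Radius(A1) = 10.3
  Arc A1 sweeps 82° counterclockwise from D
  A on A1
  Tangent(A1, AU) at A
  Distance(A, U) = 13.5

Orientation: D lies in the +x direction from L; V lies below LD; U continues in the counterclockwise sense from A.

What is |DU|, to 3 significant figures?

25.3

L is at the origin; L and D share the same y with |LD| = 29.7 and D on the +x side, so D = (29.7, 0.00). Since A1 is tangent to LD there, VD ⟂ LD, so V = D + (0, -10.3) = (29.7, -10.3). On A1, D sits at bearing 90° from V; an 82° counterclockwise sweep puts A at bearing 172°, so A = V + 10.3·(cos 172°, sin 172°) = (19.5, -8.87). A1 meets AU tangentially, so VA is at right angles to AU, so AU runs along (−sin 172°, cos 172°); with |AU| = 13.5, U = (17.6, -22.2). Then |DU| = |U − D| = 25.3.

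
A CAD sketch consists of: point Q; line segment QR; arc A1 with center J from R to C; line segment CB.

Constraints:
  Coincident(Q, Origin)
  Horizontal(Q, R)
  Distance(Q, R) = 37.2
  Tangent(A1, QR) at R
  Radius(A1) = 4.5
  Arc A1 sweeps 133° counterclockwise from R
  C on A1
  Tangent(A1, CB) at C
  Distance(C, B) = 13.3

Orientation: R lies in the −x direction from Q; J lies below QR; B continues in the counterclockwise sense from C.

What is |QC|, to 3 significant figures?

41.2

Q is at the origin; Q and R share the same y with |QR| = 37.2 and R on the −x side, so R = (-37.2, 0.00). A1 meets QR tangentially, so JR is at right angles to QR, so J = R + (0, -4.5) = (-37.2, -4.50). On A1, R sits at bearing 90° from J; a 133° counterclockwise sweep puts C at bearing 223°, so C = J + 4.5·(cos 223°, sin 223°) = (-40.5, -7.57). Then |QC| = |C − Q| = 41.2.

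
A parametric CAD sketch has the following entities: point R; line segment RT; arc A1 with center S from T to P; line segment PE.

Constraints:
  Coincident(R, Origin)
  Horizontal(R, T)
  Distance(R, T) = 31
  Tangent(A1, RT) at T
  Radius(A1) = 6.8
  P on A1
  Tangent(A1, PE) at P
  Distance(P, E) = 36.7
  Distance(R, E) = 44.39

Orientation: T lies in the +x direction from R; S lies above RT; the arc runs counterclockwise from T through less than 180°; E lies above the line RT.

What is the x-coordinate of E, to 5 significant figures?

16.520

Checks: |SP| = 6.800 ✓; ∠(SP, PE) = 90.00° ✓; |PE| = 36.70 ✓; |RE| = 44.39 ✓.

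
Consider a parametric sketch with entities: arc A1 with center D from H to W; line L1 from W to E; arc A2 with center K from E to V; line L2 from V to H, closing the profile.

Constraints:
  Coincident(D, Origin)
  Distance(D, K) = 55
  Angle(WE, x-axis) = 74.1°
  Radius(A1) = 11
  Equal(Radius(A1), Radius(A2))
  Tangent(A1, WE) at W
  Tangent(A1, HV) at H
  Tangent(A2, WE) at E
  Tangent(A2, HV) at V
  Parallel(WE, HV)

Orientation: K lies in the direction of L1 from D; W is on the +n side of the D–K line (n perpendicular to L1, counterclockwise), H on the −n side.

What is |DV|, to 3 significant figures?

56.1

Tangency of A1 to both parallel lines with radius 11.0 puts W and H at D ± 11.0·n: W = (-10.6, 3.01), H = (10.6, -3.01). Equal radii place E and V the same way about K: E = K + 11.0·n = (4.49, 55.9), V = K − 11.0·n = (25.6, 49.9). Then |DV| = |V − D| = 56.1.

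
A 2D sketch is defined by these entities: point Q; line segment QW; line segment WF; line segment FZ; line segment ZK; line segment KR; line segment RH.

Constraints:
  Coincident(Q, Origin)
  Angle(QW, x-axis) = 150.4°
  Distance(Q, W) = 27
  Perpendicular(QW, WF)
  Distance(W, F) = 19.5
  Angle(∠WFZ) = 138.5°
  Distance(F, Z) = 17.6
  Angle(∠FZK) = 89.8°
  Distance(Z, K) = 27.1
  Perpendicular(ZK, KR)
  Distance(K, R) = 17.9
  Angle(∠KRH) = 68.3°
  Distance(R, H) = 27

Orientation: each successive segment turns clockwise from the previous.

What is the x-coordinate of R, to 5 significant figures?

-5.4598

Q is at the origin; QW runs at 150.4° with length 27.0, so W = (-23.476, 13.336). QW is perpendicular to WF, so WF runs at 60.400°; with |WF| = 19.5, F = (-13.844, 30.292). ∠WFZ = 138.5° gives FZ at 18.900° from the x-axis; with |FZ| = 17.6, Z = (2.8066, 35.993). ∠FZK = 89.8° gives ZK at -71.300° from the x-axis; with |ZK| = 27.1, K = (11.495, 10.323). ZK ⟂ KR, so KR runs at -161.30°; with |KR| = 17.9, R = (-5.4598, 4.5842). So R.x = -5.4598.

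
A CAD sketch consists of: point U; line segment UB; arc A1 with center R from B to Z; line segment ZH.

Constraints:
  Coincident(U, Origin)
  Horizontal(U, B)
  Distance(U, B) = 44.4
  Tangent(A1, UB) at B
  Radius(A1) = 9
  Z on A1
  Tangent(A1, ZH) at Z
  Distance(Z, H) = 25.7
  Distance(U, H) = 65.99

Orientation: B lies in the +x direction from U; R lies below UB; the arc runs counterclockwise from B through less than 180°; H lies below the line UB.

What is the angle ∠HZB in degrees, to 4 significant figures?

111.5°

Checks: U.y = 0.00, B.y = 0.00 ✓; |RZ| = 9.000 ✓; ∠(RZ, ZH) = 90.00° ✓; |ZH| = 25.70 ✓; |UH| = 65.99 ✓.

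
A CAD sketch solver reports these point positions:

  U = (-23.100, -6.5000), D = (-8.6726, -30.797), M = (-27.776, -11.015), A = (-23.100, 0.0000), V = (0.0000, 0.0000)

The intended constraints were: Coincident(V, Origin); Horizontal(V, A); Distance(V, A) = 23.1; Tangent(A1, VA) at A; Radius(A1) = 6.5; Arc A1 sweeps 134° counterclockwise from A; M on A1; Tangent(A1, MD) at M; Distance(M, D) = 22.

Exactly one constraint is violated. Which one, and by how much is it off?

Distance(M, D) = 22 — off by 5.50.

V = (0.00, 0.00) ✓; V.y = 0.00, A.y = 0.00 ✓; |VA| = 23.10 ✓; ∠(UA, AV) = 90.00° ✓; |UA| = 6.500 ✓; bearing(U→M) − bearing(U→A) = 134.0° ✓; |UM| = 6.500 ✓; ∠(UM, MD) = 90.00° ✓; |MD| = 27.50 ✗.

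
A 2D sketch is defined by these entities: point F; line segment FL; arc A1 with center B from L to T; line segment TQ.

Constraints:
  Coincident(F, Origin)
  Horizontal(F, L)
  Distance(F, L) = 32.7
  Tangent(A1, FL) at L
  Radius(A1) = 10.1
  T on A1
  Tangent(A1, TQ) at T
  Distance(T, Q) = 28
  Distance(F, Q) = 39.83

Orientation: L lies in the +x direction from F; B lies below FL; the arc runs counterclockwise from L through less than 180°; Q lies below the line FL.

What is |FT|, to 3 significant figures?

24.2

Checks: ∠(BL, LF) = 90.00° ✓; |BT| = 10.10 ✓; ∠(BT, TQ) = 90.00° ✓; |TQ| = 28.00 ✓; |FQ| = 39.83 ✓.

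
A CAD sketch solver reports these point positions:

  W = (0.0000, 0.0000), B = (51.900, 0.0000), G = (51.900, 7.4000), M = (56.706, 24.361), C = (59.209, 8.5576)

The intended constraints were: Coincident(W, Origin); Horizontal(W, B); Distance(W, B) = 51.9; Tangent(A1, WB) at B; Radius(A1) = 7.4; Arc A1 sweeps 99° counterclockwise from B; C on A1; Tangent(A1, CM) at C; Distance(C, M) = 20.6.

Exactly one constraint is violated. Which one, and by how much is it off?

Distance(C, M) = 20.6 — off by 4.60.

W = (0.00, 0.00) ✓; W.y = 0.00, B.y = 0.00 ✓; |WB| = 51.90 ✓; ∠(GB, BW) = 90.00° ✓; |GB| = 7.400 ✓; bearing(G→C) − bearing(G→B) = 99.00° ✓; |GC| = 7.400 ✓; ∠(GC, CM) = 90.00° ✓; |CM| = 16.00 ✗.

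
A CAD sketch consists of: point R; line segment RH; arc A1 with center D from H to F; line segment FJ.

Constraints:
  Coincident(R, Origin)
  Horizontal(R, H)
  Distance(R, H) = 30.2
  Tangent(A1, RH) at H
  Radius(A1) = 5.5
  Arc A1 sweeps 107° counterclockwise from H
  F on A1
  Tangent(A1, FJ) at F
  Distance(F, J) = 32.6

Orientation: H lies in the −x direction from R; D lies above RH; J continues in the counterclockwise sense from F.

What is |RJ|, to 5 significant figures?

51.516

R is at the origin; R and H share the same y with |RH| = 30.2 and H on the −x side, so H = (-30.200, 0.0000). Tangency of A1 to RH means the radius DH is perpendicular to RH, so D = H + (0, 5.5) = (-30.200, 5.5000). On A1, H sits at bearing -90° from D; a 107° counterclockwise sweep puts F at bearing 17°, so F = D + 5.5·(cos 17°, sin 17°) = (-24.940, 7.1080). The tangent condition forces DF to be normal to FJ, so FJ runs along (−sin 17°, cos 17°); with |FJ| = 32.6, J = (-34.472, 38.284). Then |RJ| = |J − R| = 51.516.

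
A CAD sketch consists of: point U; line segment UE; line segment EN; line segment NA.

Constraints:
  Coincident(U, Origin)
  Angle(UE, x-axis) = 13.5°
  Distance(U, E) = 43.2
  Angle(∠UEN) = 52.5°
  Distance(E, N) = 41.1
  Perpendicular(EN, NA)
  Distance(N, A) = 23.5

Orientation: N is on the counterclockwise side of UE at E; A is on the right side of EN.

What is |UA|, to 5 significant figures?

59.639

U is at the origin; UE runs at 13.5° with length 43.2, so E = 43.2·(cos 13.5°, sin 13.5°) = (42.006, 10.085). ∠UEN = 52.5°, so EN runs at 13.5° + (180° − 52.5°) = 141.00° from the x-axis; with |EN| = 41.1, N = E + 41.1·(cos 141.00°, sin 141.00°) = (10.066, 35.950). EN is perpendicular to NA; with |NA| = 23.5 on the right of EN, A = N + 23.5·(0.62932, 0.77715) = (24.855, 54.213). Then |UA| = |A − U| = 59.639.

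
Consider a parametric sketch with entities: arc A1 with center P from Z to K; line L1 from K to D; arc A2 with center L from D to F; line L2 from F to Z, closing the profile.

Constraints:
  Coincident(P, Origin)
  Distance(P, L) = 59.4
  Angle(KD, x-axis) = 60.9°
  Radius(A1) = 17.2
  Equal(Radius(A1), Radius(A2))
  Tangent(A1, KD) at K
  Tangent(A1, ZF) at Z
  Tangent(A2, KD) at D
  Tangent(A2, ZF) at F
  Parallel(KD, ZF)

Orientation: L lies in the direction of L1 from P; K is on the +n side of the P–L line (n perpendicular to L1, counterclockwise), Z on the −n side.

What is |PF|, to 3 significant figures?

61.8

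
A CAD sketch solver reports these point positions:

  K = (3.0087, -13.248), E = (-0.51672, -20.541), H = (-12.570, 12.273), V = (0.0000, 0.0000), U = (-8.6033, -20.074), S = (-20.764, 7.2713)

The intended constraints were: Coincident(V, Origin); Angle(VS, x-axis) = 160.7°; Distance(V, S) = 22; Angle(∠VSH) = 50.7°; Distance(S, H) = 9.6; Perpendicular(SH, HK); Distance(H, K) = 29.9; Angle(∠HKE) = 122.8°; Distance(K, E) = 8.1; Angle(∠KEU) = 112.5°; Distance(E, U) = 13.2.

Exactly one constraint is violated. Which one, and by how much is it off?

Distance(E, U) = 13.2 — off by 5.10.

V = (0.00, 0.00) ✓; VS at 160.7° ✓; |VS| = 22.00 ✓; ∠VSH = 50.70° ✓; |SH| = 9.600 ✓; ∠(SH, HK) = 90.00° ✓; |HK| = 29.90 ✓; ∠HKE = 122.8° ✓; |KE| = 8.100 ✓; ∠KEU = 112.5° ✓; |EU| = 8.100 ✗.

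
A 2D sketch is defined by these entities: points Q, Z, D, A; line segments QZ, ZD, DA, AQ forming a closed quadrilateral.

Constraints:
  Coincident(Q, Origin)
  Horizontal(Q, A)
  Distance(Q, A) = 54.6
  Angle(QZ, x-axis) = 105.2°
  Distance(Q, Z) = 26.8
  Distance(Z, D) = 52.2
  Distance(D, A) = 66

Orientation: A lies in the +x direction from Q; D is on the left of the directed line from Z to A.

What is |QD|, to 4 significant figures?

68.99

Checks: |QA| = 54.60 ✓; |QZ| = 26.80 ✓; |ZD| = 52.20 ✓; |DA| = 66.00 ✓.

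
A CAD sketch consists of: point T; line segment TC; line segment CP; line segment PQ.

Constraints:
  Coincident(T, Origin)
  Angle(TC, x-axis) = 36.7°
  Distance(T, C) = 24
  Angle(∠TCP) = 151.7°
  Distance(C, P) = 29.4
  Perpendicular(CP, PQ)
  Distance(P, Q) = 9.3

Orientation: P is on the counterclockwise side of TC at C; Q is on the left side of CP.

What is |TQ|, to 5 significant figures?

50.574

T is at the origin; TC runs at 36.7° with length 24.0, so C = 24.0·(cos 36.7°, sin 36.7°) = (19.243, 14.343). ∠TCP = 151.7°, so CP runs at 36.7° + (180° − 151.7°) = 65.000° from the x-axis; with |CP| = 29.4, P = C + 29.4·(cos 65.000°, sin 65.000°) = (31.668, 40.988). CP ⟂ PQ; with |PQ| = 9.3 on the left of CP, Q = P + 9.3·(-0.90631, 0.42262) = (23.239, 44.919). Then |TQ| = |Q − T| = 50.574.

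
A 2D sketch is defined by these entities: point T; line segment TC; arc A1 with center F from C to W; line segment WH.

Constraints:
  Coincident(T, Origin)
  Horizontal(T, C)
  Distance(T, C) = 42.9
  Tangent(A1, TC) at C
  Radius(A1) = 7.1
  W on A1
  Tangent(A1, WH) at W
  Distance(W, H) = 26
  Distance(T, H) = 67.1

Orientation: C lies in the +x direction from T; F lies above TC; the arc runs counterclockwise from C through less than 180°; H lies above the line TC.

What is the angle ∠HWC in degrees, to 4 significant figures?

149.4°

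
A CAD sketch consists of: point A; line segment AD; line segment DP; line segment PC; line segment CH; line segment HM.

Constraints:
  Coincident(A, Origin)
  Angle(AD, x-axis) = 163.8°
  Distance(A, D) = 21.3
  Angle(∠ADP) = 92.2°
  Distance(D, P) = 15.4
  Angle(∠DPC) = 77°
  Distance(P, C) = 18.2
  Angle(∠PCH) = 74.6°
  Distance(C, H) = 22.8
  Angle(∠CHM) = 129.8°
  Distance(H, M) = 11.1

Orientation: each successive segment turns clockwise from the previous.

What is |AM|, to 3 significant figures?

27.2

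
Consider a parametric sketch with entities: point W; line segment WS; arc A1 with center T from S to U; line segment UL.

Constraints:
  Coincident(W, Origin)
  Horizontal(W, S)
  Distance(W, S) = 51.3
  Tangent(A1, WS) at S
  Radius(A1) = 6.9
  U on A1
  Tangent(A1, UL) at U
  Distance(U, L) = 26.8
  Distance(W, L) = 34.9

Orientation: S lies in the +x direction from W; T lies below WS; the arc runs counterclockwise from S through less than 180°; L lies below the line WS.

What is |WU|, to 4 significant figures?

46.40

Checks: |TU| = 6.900 ✓; ∠(TU, UL) = 90.00° ✓; |UL| = 26.80 ✓; |WL| = 34.90 ✓.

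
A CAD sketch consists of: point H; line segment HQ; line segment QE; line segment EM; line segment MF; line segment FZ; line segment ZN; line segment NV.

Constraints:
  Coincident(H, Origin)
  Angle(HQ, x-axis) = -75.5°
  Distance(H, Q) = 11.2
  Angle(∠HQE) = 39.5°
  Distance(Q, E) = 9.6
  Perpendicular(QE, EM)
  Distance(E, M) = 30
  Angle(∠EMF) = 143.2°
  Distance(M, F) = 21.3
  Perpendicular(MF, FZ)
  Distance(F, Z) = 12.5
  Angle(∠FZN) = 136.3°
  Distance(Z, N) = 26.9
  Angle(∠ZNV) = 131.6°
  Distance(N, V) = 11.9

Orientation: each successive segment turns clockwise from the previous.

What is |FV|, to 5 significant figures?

43.839

∠FZN = 136.3° gives ZN at -116.50° from the x-axis; with |ZN| = 26.9, N = (24.712, -10.646). ∠ZNV = 131.6° gives NV at -164.90° from the x-axis; with |NV| = 11.9, V = (13.223, -13.746). Then |FV| = |V − F| = 43.839.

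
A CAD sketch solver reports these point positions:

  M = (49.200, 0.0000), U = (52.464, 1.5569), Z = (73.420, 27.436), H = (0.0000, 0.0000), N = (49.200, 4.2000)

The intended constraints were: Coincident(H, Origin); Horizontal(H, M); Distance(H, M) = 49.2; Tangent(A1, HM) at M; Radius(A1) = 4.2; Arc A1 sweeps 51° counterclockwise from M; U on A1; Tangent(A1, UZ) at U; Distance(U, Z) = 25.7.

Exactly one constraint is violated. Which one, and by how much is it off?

Distance(U, Z) = 25.7 — off by 7.60.

H = (0.00, 0.00) ✓; H.y = 0.00, M.y = 0.00 ✓; |HM| = 49.20 ✓; ∠(NM, MH) = 90.00° ✓; |NM| = 4.200 ✓; bearing(N→U) − bearing(N→M) = 51.00° ✓; |NU| = 4.200 ✓; ∠(NU, UZ) = 90.00° ✓; |UZ| = 33.30 ✗.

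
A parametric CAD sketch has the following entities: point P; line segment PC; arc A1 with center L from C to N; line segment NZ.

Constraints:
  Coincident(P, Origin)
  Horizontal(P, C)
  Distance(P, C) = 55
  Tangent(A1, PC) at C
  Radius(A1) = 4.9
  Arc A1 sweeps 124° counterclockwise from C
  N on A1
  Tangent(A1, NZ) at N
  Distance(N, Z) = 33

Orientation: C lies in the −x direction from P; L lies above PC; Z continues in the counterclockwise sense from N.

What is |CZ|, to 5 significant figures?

37.842

P is at the origin; P and C share the same y with |PC| = 55.0 and C on the −x side, so C = (-55.000, 0.0000). Tangency of A1 to PC means the radius LC is perpendicular to PC, so L = C + (0, 4.9) = (-55.000, 4.9000). On A1, C sits at bearing -90° from L; a 124° counterclockwise sweep puts N at bearing 34°, so N = L + 4.9·(cos 34°, sin 34°) = (-50.938, 7.6400). A1 meets NZ tangentially, so LN is at right angles to NZ, so NZ runs along (−sin 34°, cos 34°); with |NZ| = 33.0, Z = (-69.391, 34.998). Then |CZ| = |Z − C| = 37.842.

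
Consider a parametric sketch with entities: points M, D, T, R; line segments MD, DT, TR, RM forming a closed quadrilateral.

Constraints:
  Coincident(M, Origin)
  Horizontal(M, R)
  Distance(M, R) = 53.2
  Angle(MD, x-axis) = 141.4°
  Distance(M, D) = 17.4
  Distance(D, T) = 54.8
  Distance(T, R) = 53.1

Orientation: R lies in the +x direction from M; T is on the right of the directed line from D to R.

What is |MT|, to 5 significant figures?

39.007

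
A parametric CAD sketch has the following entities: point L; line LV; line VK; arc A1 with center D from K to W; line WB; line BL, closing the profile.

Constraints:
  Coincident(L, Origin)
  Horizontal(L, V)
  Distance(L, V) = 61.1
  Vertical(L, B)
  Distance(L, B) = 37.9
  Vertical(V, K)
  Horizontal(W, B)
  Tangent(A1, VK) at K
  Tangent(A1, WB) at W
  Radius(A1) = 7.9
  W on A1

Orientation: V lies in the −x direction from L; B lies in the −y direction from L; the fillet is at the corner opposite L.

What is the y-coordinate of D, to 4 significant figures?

-30.00

LB is vertical with |LB| = 37.9 and B on the −y side, so B = (0.000, -37.90). The virtual corner opposite L is at (-61.10, -37.90). A1 meets VK tangentially, so DK is at right angles to VK and since A1 is tangent to WB there, DW ⟂ WB, with radius 7.9, so the center D sits 7.9 in from both sides at D = (-53.20, -30.00). So D.y = -30.00.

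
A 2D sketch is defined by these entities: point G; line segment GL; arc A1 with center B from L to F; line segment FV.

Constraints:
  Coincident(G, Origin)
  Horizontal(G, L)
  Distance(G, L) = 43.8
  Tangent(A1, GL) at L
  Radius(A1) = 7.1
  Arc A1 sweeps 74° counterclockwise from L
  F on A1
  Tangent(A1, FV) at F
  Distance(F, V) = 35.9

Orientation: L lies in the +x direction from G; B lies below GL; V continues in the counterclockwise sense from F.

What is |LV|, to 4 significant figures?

43.03

On A1, L sits at bearing 90° from B; a 74° counterclockwise sweep puts F at bearing 164°, so F = B + 7.1·(cos 164°, sin 164°) = (36.98, -5.143). The tangent condition forces BF to be normal to FV, so FV runs along (−sin 164°, cos 164°); with |FV| = 35.9, V = (27.08, -39.65). Then |LV| = |V − L| = 43.03.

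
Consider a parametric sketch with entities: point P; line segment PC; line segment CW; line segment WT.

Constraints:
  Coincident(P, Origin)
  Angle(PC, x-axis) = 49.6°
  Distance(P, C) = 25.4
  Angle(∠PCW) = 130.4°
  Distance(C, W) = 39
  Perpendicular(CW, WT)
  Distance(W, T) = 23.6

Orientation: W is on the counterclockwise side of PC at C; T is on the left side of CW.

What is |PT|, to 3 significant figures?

55.6

P is at the origin; PC runs at 49.6° with length 25.4, so C = 25.4·(cos 49.6°, sin 49.6°) = (16.5, 19.3). ∠PCW = 130.4°, so CW runs at 49.6° + (180° − 130.4°) = 99.2° from the x-axis; with |CW| = 39.0, W = C + 39.0·(cos 99.2°, sin 99.2°) = (10.2, 57.8). The perpendicularity gives WT at right angles to CW; with |WT| = 23.6 on the left of CW, T = W + 23.6·(-0.987, -0.160) = (-13.1, 54.1). Then |PT| = |T − P| = 55.6.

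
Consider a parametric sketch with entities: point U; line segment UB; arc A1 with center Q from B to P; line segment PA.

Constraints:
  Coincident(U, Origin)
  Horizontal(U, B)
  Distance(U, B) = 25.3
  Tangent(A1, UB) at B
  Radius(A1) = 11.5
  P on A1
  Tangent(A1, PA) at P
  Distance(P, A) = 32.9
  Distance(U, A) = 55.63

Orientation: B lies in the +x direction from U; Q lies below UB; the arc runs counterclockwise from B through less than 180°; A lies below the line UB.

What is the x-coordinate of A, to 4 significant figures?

31.61

U is at the origin; U and B share the same y with |UB| = 25.3 and B on the +x side, so B = (25.30, 0.000). A1 meets UB tangentially, so QB is at right angles to UB, so Q = B + (0, -11.5) = (25.30, -11.50). Since QP ⟂ PA (tangency), |QA| = √(11.5² + 32.9²) = 34.85 regardless of where P sits on A1. So A lies on both circle(U, 55.63) and circle(Q, 34.85); the below-UB intersection is A = (31.61, -45.78). P is the foot of the tangent from A: P = (15.31, -17.20).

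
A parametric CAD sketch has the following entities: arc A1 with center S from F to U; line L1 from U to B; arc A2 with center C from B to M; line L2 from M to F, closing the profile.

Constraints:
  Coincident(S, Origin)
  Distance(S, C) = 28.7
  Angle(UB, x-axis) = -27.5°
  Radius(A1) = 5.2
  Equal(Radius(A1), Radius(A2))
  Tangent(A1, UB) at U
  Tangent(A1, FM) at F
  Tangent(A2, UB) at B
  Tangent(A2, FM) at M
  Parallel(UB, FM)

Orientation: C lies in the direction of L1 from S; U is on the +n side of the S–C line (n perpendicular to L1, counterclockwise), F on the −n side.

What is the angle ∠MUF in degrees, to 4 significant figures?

70.08°

The slot axis is L1's direction at -27.5°, so u = (cos -27.5°, sin -27.5°) = (0.8870, -0.4617) and n = (−sin -27.5°, cos -27.5°) = (0.4617, 0.8870). S is at the origin and C lies 28.7 along u from S, so C = 28.7·u = (25.46, -13.25). Tangency of A1 to both parallel lines with radius 5.2 puts U and F at S ± 5.2·n: U = (2.401, 4.612), F = (-2.401, -4.612). Equal radii place B and M the same way about C: B = C + 5.2·n = (27.86, -8.640), M = C − 5.2·n = (23.06, -17.86). Then cos ∠MUF = UM·UF / (|UM||UF|), giving 70.08°.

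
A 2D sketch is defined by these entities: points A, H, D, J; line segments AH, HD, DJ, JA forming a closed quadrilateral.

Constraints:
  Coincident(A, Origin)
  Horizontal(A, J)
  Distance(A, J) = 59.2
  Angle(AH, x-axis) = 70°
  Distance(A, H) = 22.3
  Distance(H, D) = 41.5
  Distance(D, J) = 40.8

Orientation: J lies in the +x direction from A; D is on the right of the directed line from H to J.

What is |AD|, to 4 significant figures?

28.67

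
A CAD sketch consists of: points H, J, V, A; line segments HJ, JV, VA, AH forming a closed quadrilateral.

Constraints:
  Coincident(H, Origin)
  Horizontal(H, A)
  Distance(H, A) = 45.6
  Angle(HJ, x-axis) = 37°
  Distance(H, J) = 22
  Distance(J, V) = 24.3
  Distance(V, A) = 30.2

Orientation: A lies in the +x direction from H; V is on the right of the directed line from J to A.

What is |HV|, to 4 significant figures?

20.70

H is at the origin; H and A share the same y with |HA| = 45.6 and A in +x, so A = (45.6, 0). HJ runs at 37.0° with |HJ| = 22.0, so J = (17.57, 13.24). V is determined by |JV| = 24.3 and |VA| = 30.2 together: it lies at the intersection of circle(J, 24.3) and circle(A, 30.2). With |JA| = 31.00, the foot of the radical line on JA is 10.31 from J and the perpendicular offset is √(24.3² − 10.31²) = 22.00. Taking the right-of-JA solution: V = (17.50, -11.06).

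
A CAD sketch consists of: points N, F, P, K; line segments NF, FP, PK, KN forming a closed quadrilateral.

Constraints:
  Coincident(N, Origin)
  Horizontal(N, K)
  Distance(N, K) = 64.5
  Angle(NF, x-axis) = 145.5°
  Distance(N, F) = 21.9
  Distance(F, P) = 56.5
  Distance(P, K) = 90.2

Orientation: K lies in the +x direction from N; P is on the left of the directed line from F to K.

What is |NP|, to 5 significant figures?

65.209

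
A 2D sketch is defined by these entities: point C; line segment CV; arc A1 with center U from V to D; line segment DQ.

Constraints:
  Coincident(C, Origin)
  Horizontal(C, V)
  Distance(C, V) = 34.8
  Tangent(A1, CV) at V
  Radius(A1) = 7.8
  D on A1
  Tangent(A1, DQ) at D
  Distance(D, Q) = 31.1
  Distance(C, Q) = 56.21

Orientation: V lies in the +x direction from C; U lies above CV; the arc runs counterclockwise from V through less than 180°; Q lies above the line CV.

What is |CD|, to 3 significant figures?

43.4

Checks: |CV| = 34.80 ✓; |UD| = 7.800 ✓; ∠(UD, DQ) = 90.00° ✓; |DQ| = 31.10 ✓; |CQ| = 56.21 ✓.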